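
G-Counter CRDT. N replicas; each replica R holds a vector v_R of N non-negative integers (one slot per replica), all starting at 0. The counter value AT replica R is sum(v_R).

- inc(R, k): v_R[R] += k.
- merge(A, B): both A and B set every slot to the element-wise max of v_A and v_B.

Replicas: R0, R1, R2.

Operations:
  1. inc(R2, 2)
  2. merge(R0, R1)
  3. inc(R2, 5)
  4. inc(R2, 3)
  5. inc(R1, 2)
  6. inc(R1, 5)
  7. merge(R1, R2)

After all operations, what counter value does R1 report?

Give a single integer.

Answer: 17

Derivation:
Op 1: inc R2 by 2 -> R2=(0,0,2) value=2
Op 2: merge R0<->R1 -> R0=(0,0,0) R1=(0,0,0)
Op 3: inc R2 by 5 -> R2=(0,0,7) value=7
Op 4: inc R2 by 3 -> R2=(0,0,10) value=10
Op 5: inc R1 by 2 -> R1=(0,2,0) value=2
Op 6: inc R1 by 5 -> R1=(0,7,0) value=7
Op 7: merge R1<->R2 -> R1=(0,7,10) R2=(0,7,10)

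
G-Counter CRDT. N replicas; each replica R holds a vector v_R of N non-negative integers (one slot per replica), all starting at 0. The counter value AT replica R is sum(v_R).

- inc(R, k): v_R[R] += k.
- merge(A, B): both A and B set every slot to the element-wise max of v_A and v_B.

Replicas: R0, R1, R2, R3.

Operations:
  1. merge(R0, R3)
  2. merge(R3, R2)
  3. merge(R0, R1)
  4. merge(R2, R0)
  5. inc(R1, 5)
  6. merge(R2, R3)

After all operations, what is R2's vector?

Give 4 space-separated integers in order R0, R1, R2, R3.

Op 1: merge R0<->R3 -> R0=(0,0,0,0) R3=(0,0,0,0)
Op 2: merge R3<->R2 -> R3=(0,0,0,0) R2=(0,0,0,0)
Op 3: merge R0<->R1 -> R0=(0,0,0,0) R1=(0,0,0,0)
Op 4: merge R2<->R0 -> R2=(0,0,0,0) R0=(0,0,0,0)
Op 5: inc R1 by 5 -> R1=(0,5,0,0) value=5
Op 6: merge R2<->R3 -> R2=(0,0,0,0) R3=(0,0,0,0)

Answer: 0 0 0 0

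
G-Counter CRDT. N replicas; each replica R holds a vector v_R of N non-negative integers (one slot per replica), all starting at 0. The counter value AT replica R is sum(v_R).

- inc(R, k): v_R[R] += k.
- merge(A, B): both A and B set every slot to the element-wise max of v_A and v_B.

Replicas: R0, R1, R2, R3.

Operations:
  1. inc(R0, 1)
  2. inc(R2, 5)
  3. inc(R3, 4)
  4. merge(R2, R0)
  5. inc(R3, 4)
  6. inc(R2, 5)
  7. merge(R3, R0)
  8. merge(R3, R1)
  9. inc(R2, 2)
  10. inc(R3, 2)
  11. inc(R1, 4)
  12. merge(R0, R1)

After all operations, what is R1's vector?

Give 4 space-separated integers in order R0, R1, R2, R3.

Op 1: inc R0 by 1 -> R0=(1,0,0,0) value=1
Op 2: inc R2 by 5 -> R2=(0,0,5,0) value=5
Op 3: inc R3 by 4 -> R3=(0,0,0,4) value=4
Op 4: merge R2<->R0 -> R2=(1,0,5,0) R0=(1,0,5,0)
Op 5: inc R3 by 4 -> R3=(0,0,0,8) value=8
Op 6: inc R2 by 5 -> R2=(1,0,10,0) value=11
Op 7: merge R3<->R0 -> R3=(1,0,5,8) R0=(1,0,5,8)
Op 8: merge R3<->R1 -> R3=(1,0,5,8) R1=(1,0,5,8)
Op 9: inc R2 by 2 -> R2=(1,0,12,0) value=13
Op 10: inc R3 by 2 -> R3=(1,0,5,10) value=16
Op 11: inc R1 by 4 -> R1=(1,4,5,8) value=18
Op 12: merge R0<->R1 -> R0=(1,4,5,8) R1=(1,4,5,8)

Answer: 1 4 5 8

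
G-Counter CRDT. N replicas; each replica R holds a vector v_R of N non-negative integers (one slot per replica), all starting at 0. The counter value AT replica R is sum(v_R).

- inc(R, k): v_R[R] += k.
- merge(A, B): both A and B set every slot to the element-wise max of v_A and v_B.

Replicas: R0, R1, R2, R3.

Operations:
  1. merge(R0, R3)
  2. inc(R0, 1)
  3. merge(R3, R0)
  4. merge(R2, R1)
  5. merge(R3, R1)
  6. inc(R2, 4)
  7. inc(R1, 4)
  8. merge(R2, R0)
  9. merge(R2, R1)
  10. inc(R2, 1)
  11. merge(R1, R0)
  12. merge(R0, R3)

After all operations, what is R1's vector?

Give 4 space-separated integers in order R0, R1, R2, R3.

Answer: 1 4 4 0

Derivation:
Op 1: merge R0<->R3 -> R0=(0,0,0,0) R3=(0,0,0,0)
Op 2: inc R0 by 1 -> R0=(1,0,0,0) value=1
Op 3: merge R3<->R0 -> R3=(1,0,0,0) R0=(1,0,0,0)
Op 4: merge R2<->R1 -> R2=(0,0,0,0) R1=(0,0,0,0)
Op 5: merge R3<->R1 -> R3=(1,0,0,0) R1=(1,0,0,0)
Op 6: inc R2 by 4 -> R2=(0,0,4,0) value=4
Op 7: inc R1 by 4 -> R1=(1,4,0,0) value=5
Op 8: merge R2<->R0 -> R2=(1,0,4,0) R0=(1,0,4,0)
Op 9: merge R2<->R1 -> R2=(1,4,4,0) R1=(1,4,4,0)
Op 10: inc R2 by 1 -> R2=(1,4,5,0) value=10
Op 11: merge R1<->R0 -> R1=(1,4,4,0) R0=(1,4,4,0)
Op 12: merge R0<->R3 -> R0=(1,4,4,0) R3=(1,4,4,0)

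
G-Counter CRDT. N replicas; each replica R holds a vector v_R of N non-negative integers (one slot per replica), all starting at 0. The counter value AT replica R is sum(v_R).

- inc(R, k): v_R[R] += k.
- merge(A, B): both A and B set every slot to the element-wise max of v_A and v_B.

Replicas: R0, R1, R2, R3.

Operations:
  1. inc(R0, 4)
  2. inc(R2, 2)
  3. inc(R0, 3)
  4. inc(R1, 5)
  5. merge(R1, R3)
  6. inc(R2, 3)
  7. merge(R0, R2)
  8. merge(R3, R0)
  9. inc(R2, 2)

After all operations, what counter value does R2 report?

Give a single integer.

Answer: 14

Derivation:
Op 1: inc R0 by 4 -> R0=(4,0,0,0) value=4
Op 2: inc R2 by 2 -> R2=(0,0,2,0) value=2
Op 3: inc R0 by 3 -> R0=(7,0,0,0) value=7
Op 4: inc R1 by 5 -> R1=(0,5,0,0) value=5
Op 5: merge R1<->R3 -> R1=(0,5,0,0) R3=(0,5,0,0)
Op 6: inc R2 by 3 -> R2=(0,0,5,0) value=5
Op 7: merge R0<->R2 -> R0=(7,0,5,0) R2=(7,0,5,0)
Op 8: merge R3<->R0 -> R3=(7,5,5,0) R0=(7,5,5,0)
Op 9: inc R2 by 2 -> R2=(7,0,7,0) value=14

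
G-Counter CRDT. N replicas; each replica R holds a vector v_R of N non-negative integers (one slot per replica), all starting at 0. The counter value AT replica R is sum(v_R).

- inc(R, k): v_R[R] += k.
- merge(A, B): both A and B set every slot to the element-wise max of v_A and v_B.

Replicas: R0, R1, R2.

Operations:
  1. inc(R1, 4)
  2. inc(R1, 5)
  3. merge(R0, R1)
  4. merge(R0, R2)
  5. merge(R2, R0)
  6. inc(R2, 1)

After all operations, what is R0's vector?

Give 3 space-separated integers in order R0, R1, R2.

Op 1: inc R1 by 4 -> R1=(0,4,0) value=4
Op 2: inc R1 by 5 -> R1=(0,9,0) value=9
Op 3: merge R0<->R1 -> R0=(0,9,0) R1=(0,9,0)
Op 4: merge R0<->R2 -> R0=(0,9,0) R2=(0,9,0)
Op 5: merge R2<->R0 -> R2=(0,9,0) R0=(0,9,0)
Op 6: inc R2 by 1 -> R2=(0,9,1) value=10

Answer: 0 9 0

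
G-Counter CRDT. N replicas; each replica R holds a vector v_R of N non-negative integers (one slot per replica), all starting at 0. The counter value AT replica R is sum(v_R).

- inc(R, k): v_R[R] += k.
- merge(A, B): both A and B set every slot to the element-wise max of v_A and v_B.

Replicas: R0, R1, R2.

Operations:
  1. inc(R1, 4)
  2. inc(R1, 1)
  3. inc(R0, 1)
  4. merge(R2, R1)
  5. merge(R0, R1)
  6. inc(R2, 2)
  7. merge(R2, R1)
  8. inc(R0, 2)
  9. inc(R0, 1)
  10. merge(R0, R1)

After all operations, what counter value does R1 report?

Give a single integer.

Answer: 11

Derivation:
Op 1: inc R1 by 4 -> R1=(0,4,0) value=4
Op 2: inc R1 by 1 -> R1=(0,5,0) value=5
Op 3: inc R0 by 1 -> R0=(1,0,0) value=1
Op 4: merge R2<->R1 -> R2=(0,5,0) R1=(0,5,0)
Op 5: merge R0<->R1 -> R0=(1,5,0) R1=(1,5,0)
Op 6: inc R2 by 2 -> R2=(0,5,2) value=7
Op 7: merge R2<->R1 -> R2=(1,5,2) R1=(1,5,2)
Op 8: inc R0 by 2 -> R0=(3,5,0) value=8
Op 9: inc R0 by 1 -> R0=(4,5,0) value=9
Op 10: merge R0<->R1 -> R0=(4,5,2) R1=(4,5,2)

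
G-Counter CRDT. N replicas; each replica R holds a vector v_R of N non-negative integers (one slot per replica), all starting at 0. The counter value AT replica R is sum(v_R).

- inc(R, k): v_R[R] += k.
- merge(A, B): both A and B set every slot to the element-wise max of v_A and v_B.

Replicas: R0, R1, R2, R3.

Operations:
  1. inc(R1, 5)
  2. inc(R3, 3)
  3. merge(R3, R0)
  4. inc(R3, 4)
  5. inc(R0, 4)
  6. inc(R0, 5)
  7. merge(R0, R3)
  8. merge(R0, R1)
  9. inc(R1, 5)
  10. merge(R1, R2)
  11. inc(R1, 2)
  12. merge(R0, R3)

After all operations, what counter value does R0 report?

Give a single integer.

Op 1: inc R1 by 5 -> R1=(0,5,0,0) value=5
Op 2: inc R3 by 3 -> R3=(0,0,0,3) value=3
Op 3: merge R3<->R0 -> R3=(0,0,0,3) R0=(0,0,0,3)
Op 4: inc R3 by 4 -> R3=(0,0,0,7) value=7
Op 5: inc R0 by 4 -> R0=(4,0,0,3) value=7
Op 6: inc R0 by 5 -> R0=(9,0,0,3) value=12
Op 7: merge R0<->R3 -> R0=(9,0,0,7) R3=(9,0,0,7)
Op 8: merge R0<->R1 -> R0=(9,5,0,7) R1=(9,5,0,7)
Op 9: inc R1 by 5 -> R1=(9,10,0,7) value=26
Op 10: merge R1<->R2 -> R1=(9,10,0,7) R2=(9,10,0,7)
Op 11: inc R1 by 2 -> R1=(9,12,0,7) value=28
Op 12: merge R0<->R3 -> R0=(9,5,0,7) R3=(9,5,0,7)

Answer: 21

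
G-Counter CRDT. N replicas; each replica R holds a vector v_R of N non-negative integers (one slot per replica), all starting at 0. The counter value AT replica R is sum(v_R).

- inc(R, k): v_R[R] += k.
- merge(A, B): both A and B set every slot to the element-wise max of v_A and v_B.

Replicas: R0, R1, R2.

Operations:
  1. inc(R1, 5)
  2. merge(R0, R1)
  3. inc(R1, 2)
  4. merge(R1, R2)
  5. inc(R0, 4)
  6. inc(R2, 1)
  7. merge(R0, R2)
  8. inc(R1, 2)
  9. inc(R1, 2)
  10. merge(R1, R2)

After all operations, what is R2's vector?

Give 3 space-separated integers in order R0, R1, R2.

Answer: 4 11 1

Derivation:
Op 1: inc R1 by 5 -> R1=(0,5,0) value=5
Op 2: merge R0<->R1 -> R0=(0,5,0) R1=(0,5,0)
Op 3: inc R1 by 2 -> R1=(0,7,0) value=7
Op 4: merge R1<->R2 -> R1=(0,7,0) R2=(0,7,0)
Op 5: inc R0 by 4 -> R0=(4,5,0) value=9
Op 6: inc R2 by 1 -> R2=(0,7,1) value=8
Op 7: merge R0<->R2 -> R0=(4,7,1) R2=(4,7,1)
Op 8: inc R1 by 2 -> R1=(0,9,0) value=9
Op 9: inc R1 by 2 -> R1=(0,11,0) value=11
Op 10: merge R1<->R2 -> R1=(4,11,1) R2=(4,11,1)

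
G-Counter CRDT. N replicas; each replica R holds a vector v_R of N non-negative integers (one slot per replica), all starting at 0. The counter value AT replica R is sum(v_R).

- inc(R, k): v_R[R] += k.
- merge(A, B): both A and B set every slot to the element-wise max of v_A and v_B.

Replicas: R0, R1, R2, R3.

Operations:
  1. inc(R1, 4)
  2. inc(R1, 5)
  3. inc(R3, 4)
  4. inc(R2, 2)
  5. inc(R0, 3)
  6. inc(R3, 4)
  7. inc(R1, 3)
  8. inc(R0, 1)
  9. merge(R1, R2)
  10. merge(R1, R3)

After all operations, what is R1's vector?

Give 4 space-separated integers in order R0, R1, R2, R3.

Answer: 0 12 2 8

Derivation:
Op 1: inc R1 by 4 -> R1=(0,4,0,0) value=4
Op 2: inc R1 by 5 -> R1=(0,9,0,0) value=9
Op 3: inc R3 by 4 -> R3=(0,0,0,4) value=4
Op 4: inc R2 by 2 -> R2=(0,0,2,0) value=2
Op 5: inc R0 by 3 -> R0=(3,0,0,0) value=3
Op 6: inc R3 by 4 -> R3=(0,0,0,8) value=8
Op 7: inc R1 by 3 -> R1=(0,12,0,0) value=12
Op 8: inc R0 by 1 -> R0=(4,0,0,0) value=4
Op 9: merge R1<->R2 -> R1=(0,12,2,0) R2=(0,12,2,0)
Op 10: merge R1<->R3 -> R1=(0,12,2,8) R3=(0,12,2,8)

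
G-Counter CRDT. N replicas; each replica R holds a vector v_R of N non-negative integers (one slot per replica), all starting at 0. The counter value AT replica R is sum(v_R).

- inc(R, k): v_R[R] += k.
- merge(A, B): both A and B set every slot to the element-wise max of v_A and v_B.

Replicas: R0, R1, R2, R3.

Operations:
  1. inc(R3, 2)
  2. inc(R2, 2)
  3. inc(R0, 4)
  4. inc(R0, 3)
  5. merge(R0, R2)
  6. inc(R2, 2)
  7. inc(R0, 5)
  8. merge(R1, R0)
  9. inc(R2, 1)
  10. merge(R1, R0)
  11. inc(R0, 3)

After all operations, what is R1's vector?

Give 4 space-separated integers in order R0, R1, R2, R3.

Op 1: inc R3 by 2 -> R3=(0,0,0,2) value=2
Op 2: inc R2 by 2 -> R2=(0,0,2,0) value=2
Op 3: inc R0 by 4 -> R0=(4,0,0,0) value=4
Op 4: inc R0 by 3 -> R0=(7,0,0,0) value=7
Op 5: merge R0<->R2 -> R0=(7,0,2,0) R2=(7,0,2,0)
Op 6: inc R2 by 2 -> R2=(7,0,4,0) value=11
Op 7: inc R0 by 5 -> R0=(12,0,2,0) value=14
Op 8: merge R1<->R0 -> R1=(12,0,2,0) R0=(12,0,2,0)
Op 9: inc R2 by 1 -> R2=(7,0,5,0) value=12
Op 10: merge R1<->R0 -> R1=(12,0,2,0) R0=(12,0,2,0)
Op 11: inc R0 by 3 -> R0=(15,0,2,0) value=17

Answer: 12 0 2 0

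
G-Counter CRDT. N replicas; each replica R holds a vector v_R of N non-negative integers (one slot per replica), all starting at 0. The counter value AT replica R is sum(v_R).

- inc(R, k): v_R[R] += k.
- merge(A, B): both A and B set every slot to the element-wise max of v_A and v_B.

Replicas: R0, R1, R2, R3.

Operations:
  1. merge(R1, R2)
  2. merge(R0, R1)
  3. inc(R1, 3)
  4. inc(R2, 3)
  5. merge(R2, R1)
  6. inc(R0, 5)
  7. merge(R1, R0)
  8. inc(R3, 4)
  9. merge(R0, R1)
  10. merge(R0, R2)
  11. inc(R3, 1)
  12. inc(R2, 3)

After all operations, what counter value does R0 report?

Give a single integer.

Op 1: merge R1<->R2 -> R1=(0,0,0,0) R2=(0,0,0,0)
Op 2: merge R0<->R1 -> R0=(0,0,0,0) R1=(0,0,0,0)
Op 3: inc R1 by 3 -> R1=(0,3,0,0) value=3
Op 4: inc R2 by 3 -> R2=(0,0,3,0) value=3
Op 5: merge R2<->R1 -> R2=(0,3,3,0) R1=(0,3,3,0)
Op 6: inc R0 by 5 -> R0=(5,0,0,0) value=5
Op 7: merge R1<->R0 -> R1=(5,3,3,0) R0=(5,3,3,0)
Op 8: inc R3 by 4 -> R3=(0,0,0,4) value=4
Op 9: merge R0<->R1 -> R0=(5,3,3,0) R1=(5,3,3,0)
Op 10: merge R0<->R2 -> R0=(5,3,3,0) R2=(5,3,3,0)
Op 11: inc R3 by 1 -> R3=(0,0,0,5) value=5
Op 12: inc R2 by 3 -> R2=(5,3,6,0) value=14

Answer: 11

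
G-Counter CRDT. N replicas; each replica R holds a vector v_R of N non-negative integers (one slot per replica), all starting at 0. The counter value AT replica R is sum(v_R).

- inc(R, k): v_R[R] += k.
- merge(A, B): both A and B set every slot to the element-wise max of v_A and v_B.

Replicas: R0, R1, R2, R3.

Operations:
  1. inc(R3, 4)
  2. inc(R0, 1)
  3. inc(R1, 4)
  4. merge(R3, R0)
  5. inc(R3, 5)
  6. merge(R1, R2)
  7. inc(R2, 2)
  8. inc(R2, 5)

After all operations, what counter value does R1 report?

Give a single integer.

Answer: 4

Derivation:
Op 1: inc R3 by 4 -> R3=(0,0,0,4) value=4
Op 2: inc R0 by 1 -> R0=(1,0,0,0) value=1
Op 3: inc R1 by 4 -> R1=(0,4,0,0) value=4
Op 4: merge R3<->R0 -> R3=(1,0,0,4) R0=(1,0,0,4)
Op 5: inc R3 by 5 -> R3=(1,0,0,9) value=10
Op 6: merge R1<->R2 -> R1=(0,4,0,0) R2=(0,4,0,0)
Op 7: inc R2 by 2 -> R2=(0,4,2,0) value=6
Op 8: inc R2 by 5 -> R2=(0,4,7,0) value=11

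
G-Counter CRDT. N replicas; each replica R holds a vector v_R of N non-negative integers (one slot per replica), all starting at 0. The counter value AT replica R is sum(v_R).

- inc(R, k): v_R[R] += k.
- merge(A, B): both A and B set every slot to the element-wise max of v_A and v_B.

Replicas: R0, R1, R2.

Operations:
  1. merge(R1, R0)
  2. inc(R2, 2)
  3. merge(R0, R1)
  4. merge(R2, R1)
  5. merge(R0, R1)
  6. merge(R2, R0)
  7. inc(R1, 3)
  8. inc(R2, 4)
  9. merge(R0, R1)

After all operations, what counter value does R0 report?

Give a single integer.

Op 1: merge R1<->R0 -> R1=(0,0,0) R0=(0,0,0)
Op 2: inc R2 by 2 -> R2=(0,0,2) value=2
Op 3: merge R0<->R1 -> R0=(0,0,0) R1=(0,0,0)
Op 4: merge R2<->R1 -> R2=(0,0,2) R1=(0,0,2)
Op 5: merge R0<->R1 -> R0=(0,0,2) R1=(0,0,2)
Op 6: merge R2<->R0 -> R2=(0,0,2) R0=(0,0,2)
Op 7: inc R1 by 3 -> R1=(0,3,2) value=5
Op 8: inc R2 by 4 -> R2=(0,0,6) value=6
Op 9: merge R0<->R1 -> R0=(0,3,2) R1=(0,3,2)

Answer: 5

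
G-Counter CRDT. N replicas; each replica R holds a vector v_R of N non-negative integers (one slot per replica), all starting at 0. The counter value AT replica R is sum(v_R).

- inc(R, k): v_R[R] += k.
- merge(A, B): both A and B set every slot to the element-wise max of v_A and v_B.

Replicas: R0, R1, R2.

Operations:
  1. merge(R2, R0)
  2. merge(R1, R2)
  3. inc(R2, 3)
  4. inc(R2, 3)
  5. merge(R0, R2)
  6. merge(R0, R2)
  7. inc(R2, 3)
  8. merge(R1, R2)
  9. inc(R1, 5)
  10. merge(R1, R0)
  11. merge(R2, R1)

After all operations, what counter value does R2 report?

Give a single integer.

Op 1: merge R2<->R0 -> R2=(0,0,0) R0=(0,0,0)
Op 2: merge R1<->R2 -> R1=(0,0,0) R2=(0,0,0)
Op 3: inc R2 by 3 -> R2=(0,0,3) value=3
Op 4: inc R2 by 3 -> R2=(0,0,6) value=6
Op 5: merge R0<->R2 -> R0=(0,0,6) R2=(0,0,6)
Op 6: merge R0<->R2 -> R0=(0,0,6) R2=(0,0,6)
Op 7: inc R2 by 3 -> R2=(0,0,9) value=9
Op 8: merge R1<->R2 -> R1=(0,0,9) R2=(0,0,9)
Op 9: inc R1 by 5 -> R1=(0,5,9) value=14
Op 10: merge R1<->R0 -> R1=(0,5,9) R0=(0,5,9)
Op 11: merge R2<->R1 -> R2=(0,5,9) R1=(0,5,9)

Answer: 14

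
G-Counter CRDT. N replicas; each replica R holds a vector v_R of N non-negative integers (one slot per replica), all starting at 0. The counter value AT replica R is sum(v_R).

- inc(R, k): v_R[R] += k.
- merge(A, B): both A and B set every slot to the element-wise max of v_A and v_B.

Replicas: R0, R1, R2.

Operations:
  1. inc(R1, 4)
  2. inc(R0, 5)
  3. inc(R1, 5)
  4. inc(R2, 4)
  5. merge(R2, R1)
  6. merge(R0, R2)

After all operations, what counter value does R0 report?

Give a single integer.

Op 1: inc R1 by 4 -> R1=(0,4,0) value=4
Op 2: inc R0 by 5 -> R0=(5,0,0) value=5
Op 3: inc R1 by 5 -> R1=(0,9,0) value=9
Op 4: inc R2 by 4 -> R2=(0,0,4) value=4
Op 5: merge R2<->R1 -> R2=(0,9,4) R1=(0,9,4)
Op 6: merge R0<->R2 -> R0=(5,9,4) R2=(5,9,4)

Answer: 18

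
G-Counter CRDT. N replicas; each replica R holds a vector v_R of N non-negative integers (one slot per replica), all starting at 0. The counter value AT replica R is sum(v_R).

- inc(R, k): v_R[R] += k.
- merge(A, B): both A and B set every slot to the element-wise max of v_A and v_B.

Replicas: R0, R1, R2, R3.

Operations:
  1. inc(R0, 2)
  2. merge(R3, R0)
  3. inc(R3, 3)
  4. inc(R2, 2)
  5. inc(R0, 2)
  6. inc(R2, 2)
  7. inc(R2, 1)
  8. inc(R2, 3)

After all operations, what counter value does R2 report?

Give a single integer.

Answer: 8

Derivation:
Op 1: inc R0 by 2 -> R0=(2,0,0,0) value=2
Op 2: merge R3<->R0 -> R3=(2,0,0,0) R0=(2,0,0,0)
Op 3: inc R3 by 3 -> R3=(2,0,0,3) value=5
Op 4: inc R2 by 2 -> R2=(0,0,2,0) value=2
Op 5: inc R0 by 2 -> R0=(4,0,0,0) value=4
Op 6: inc R2 by 2 -> R2=(0,0,4,0) value=4
Op 7: inc R2 by 1 -> R2=(0,0,5,0) value=5
Op 8: inc R2 by 3 -> R2=(0,0,8,0) value=8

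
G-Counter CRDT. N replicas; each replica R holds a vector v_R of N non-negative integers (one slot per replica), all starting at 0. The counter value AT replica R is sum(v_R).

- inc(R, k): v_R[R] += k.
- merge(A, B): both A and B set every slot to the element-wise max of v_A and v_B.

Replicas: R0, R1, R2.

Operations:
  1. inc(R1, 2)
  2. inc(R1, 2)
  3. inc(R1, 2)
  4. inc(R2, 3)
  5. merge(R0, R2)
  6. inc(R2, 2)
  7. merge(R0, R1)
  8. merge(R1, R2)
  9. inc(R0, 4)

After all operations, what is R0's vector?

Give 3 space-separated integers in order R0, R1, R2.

Op 1: inc R1 by 2 -> R1=(0,2,0) value=2
Op 2: inc R1 by 2 -> R1=(0,4,0) value=4
Op 3: inc R1 by 2 -> R1=(0,6,0) value=6
Op 4: inc R2 by 3 -> R2=(0,0,3) value=3
Op 5: merge R0<->R2 -> R0=(0,0,3) R2=(0,0,3)
Op 6: inc R2 by 2 -> R2=(0,0,5) value=5
Op 7: merge R0<->R1 -> R0=(0,6,3) R1=(0,6,3)
Op 8: merge R1<->R2 -> R1=(0,6,5) R2=(0,6,5)
Op 9: inc R0 by 4 -> R0=(4,6,3) value=13

Answer: 4 6 3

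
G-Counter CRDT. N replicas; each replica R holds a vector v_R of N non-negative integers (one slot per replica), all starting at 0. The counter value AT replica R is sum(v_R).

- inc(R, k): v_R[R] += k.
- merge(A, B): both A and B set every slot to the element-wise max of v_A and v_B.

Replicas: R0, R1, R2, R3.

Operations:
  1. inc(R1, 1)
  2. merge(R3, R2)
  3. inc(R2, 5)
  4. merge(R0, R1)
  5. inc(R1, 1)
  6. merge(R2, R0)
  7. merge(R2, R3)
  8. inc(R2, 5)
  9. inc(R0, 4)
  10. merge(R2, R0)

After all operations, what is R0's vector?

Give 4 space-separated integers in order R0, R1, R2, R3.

Op 1: inc R1 by 1 -> R1=(0,1,0,0) value=1
Op 2: merge R3<->R2 -> R3=(0,0,0,0) R2=(0,0,0,0)
Op 3: inc R2 by 5 -> R2=(0,0,5,0) value=5
Op 4: merge R0<->R1 -> R0=(0,1,0,0) R1=(0,1,0,0)
Op 5: inc R1 by 1 -> R1=(0,2,0,0) value=2
Op 6: merge R2<->R0 -> R2=(0,1,5,0) R0=(0,1,5,0)
Op 7: merge R2<->R3 -> R2=(0,1,5,0) R3=(0,1,5,0)
Op 8: inc R2 by 5 -> R2=(0,1,10,0) value=11
Op 9: inc R0 by 4 -> R0=(4,1,5,0) value=10
Op 10: merge R2<->R0 -> R2=(4,1,10,0) R0=(4,1,10,0)

Answer: 4 1 10 0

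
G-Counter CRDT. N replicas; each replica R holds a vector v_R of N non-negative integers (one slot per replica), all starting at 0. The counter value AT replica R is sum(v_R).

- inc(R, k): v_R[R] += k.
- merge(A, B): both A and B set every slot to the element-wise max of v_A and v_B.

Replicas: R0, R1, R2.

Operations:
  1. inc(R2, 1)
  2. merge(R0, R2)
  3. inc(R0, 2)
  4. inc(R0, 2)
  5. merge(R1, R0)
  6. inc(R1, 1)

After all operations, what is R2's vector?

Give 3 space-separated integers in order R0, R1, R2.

Answer: 0 0 1

Derivation:
Op 1: inc R2 by 1 -> R2=(0,0,1) value=1
Op 2: merge R0<->R2 -> R0=(0,0,1) R2=(0,0,1)
Op 3: inc R0 by 2 -> R0=(2,0,1) value=3
Op 4: inc R0 by 2 -> R0=(4,0,1) value=5
Op 5: merge R1<->R0 -> R1=(4,0,1) R0=(4,0,1)
Op 6: inc R1 by 1 -> R1=(4,1,1) value=6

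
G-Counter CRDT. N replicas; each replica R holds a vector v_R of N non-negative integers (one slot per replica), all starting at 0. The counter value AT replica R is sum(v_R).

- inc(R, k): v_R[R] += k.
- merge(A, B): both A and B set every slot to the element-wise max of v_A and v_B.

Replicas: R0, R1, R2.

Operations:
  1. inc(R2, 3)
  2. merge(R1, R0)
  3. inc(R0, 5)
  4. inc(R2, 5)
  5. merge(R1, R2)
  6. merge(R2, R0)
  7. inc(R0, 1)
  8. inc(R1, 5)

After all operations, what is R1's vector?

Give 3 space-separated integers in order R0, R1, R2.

Op 1: inc R2 by 3 -> R2=(0,0,3) value=3
Op 2: merge R1<->R0 -> R1=(0,0,0) R0=(0,0,0)
Op 3: inc R0 by 5 -> R0=(5,0,0) value=5
Op 4: inc R2 by 5 -> R2=(0,0,8) value=8
Op 5: merge R1<->R2 -> R1=(0,0,8) R2=(0,0,8)
Op 6: merge R2<->R0 -> R2=(5,0,8) R0=(5,0,8)
Op 7: inc R0 by 1 -> R0=(6,0,8) value=14
Op 8: inc R1 by 5 -> R1=(0,5,8) value=13

Answer: 0 5 8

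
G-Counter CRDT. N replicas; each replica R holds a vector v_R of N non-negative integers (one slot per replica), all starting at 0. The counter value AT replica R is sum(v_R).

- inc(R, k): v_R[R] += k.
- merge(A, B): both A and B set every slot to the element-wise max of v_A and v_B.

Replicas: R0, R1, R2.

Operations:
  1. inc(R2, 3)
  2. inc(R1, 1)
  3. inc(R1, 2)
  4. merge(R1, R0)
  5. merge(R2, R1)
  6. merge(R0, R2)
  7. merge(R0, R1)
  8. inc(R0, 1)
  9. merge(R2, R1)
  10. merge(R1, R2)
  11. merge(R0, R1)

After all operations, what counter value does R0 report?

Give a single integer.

Op 1: inc R2 by 3 -> R2=(0,0,3) value=3
Op 2: inc R1 by 1 -> R1=(0,1,0) value=1
Op 3: inc R1 by 2 -> R1=(0,3,0) value=3
Op 4: merge R1<->R0 -> R1=(0,3,0) R0=(0,3,0)
Op 5: merge R2<->R1 -> R2=(0,3,3) R1=(0,3,3)
Op 6: merge R0<->R2 -> R0=(0,3,3) R2=(0,3,3)
Op 7: merge R0<->R1 -> R0=(0,3,3) R1=(0,3,3)
Op 8: inc R0 by 1 -> R0=(1,3,3) value=7
Op 9: merge R2<->R1 -> R2=(0,3,3) R1=(0,3,3)
Op 10: merge R1<->R2 -> R1=(0,3,3) R2=(0,3,3)
Op 11: merge R0<->R1 -> R0=(1,3,3) R1=(1,3,3)

Answer: 7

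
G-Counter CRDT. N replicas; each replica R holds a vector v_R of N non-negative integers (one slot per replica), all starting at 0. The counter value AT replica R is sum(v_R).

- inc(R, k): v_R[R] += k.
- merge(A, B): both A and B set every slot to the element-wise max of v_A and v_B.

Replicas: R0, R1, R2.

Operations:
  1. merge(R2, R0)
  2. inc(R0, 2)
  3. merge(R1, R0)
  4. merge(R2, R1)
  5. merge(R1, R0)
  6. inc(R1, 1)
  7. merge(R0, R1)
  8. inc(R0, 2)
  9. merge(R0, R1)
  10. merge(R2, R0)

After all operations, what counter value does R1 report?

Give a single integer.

Op 1: merge R2<->R0 -> R2=(0,0,0) R0=(0,0,0)
Op 2: inc R0 by 2 -> R0=(2,0,0) value=2
Op 3: merge R1<->R0 -> R1=(2,0,0) R0=(2,0,0)
Op 4: merge R2<->R1 -> R2=(2,0,0) R1=(2,0,0)
Op 5: merge R1<->R0 -> R1=(2,0,0) R0=(2,0,0)
Op 6: inc R1 by 1 -> R1=(2,1,0) value=3
Op 7: merge R0<->R1 -> R0=(2,1,0) R1=(2,1,0)
Op 8: inc R0 by 2 -> R0=(4,1,0) value=5
Op 9: merge R0<->R1 -> R0=(4,1,0) R1=(4,1,0)
Op 10: merge R2<->R0 -> R2=(4,1,0) R0=(4,1,0)

Answer: 5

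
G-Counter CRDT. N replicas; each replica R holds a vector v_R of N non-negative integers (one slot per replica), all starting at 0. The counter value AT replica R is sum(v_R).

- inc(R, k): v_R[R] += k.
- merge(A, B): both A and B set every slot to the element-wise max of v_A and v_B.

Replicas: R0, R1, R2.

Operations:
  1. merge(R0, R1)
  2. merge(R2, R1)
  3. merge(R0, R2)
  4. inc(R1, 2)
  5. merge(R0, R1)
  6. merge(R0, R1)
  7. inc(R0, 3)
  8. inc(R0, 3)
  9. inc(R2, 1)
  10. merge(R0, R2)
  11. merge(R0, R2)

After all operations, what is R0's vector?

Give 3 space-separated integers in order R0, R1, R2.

Op 1: merge R0<->R1 -> R0=(0,0,0) R1=(0,0,0)
Op 2: merge R2<->R1 -> R2=(0,0,0) R1=(0,0,0)
Op 3: merge R0<->R2 -> R0=(0,0,0) R2=(0,0,0)
Op 4: inc R1 by 2 -> R1=(0,2,0) value=2
Op 5: merge R0<->R1 -> R0=(0,2,0) R1=(0,2,0)
Op 6: merge R0<->R1 -> R0=(0,2,0) R1=(0,2,0)
Op 7: inc R0 by 3 -> R0=(3,2,0) value=5
Op 8: inc R0 by 3 -> R0=(6,2,0) value=8
Op 9: inc R2 by 1 -> R2=(0,0,1) value=1
Op 10: merge R0<->R2 -> R0=(6,2,1) R2=(6,2,1)
Op 11: merge R0<->R2 -> R0=(6,2,1) R2=(6,2,1)

Answer: 6 2 1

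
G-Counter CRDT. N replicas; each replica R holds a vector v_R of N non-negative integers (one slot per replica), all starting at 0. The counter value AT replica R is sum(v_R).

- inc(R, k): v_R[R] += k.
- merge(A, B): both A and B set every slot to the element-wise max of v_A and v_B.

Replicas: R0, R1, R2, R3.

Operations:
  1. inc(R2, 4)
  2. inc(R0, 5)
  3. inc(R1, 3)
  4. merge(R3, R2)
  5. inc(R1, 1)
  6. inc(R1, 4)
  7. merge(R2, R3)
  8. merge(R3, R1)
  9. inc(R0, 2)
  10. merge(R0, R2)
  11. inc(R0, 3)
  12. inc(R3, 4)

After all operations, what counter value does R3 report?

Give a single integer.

Op 1: inc R2 by 4 -> R2=(0,0,4,0) value=4
Op 2: inc R0 by 5 -> R0=(5,0,0,0) value=5
Op 3: inc R1 by 3 -> R1=(0,3,0,0) value=3
Op 4: merge R3<->R2 -> R3=(0,0,4,0) R2=(0,0,4,0)
Op 5: inc R1 by 1 -> R1=(0,4,0,0) value=4
Op 6: inc R1 by 4 -> R1=(0,8,0,0) value=8
Op 7: merge R2<->R3 -> R2=(0,0,4,0) R3=(0,0,4,0)
Op 8: merge R3<->R1 -> R3=(0,8,4,0) R1=(0,8,4,0)
Op 9: inc R0 by 2 -> R0=(7,0,0,0) value=7
Op 10: merge R0<->R2 -> R0=(7,0,4,0) R2=(7,0,4,0)
Op 11: inc R0 by 3 -> R0=(10,0,4,0) value=14
Op 12: inc R3 by 4 -> R3=(0,8,4,4) value=16

Answer: 16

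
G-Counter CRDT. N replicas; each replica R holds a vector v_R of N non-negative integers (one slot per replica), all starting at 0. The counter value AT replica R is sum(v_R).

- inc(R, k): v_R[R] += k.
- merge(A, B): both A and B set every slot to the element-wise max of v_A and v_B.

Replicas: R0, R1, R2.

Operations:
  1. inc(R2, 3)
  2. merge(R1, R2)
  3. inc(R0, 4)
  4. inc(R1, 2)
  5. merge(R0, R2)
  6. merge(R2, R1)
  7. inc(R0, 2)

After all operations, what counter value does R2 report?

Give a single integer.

Answer: 9

Derivation:
Op 1: inc R2 by 3 -> R2=(0,0,3) value=3
Op 2: merge R1<->R2 -> R1=(0,0,3) R2=(0,0,3)
Op 3: inc R0 by 4 -> R0=(4,0,0) value=4
Op 4: inc R1 by 2 -> R1=(0,2,3) value=5
Op 5: merge R0<->R2 -> R0=(4,0,3) R2=(4,0,3)
Op 6: merge R2<->R1 -> R2=(4,2,3) R1=(4,2,3)
Op 7: inc R0 by 2 -> R0=(6,0,3) value=9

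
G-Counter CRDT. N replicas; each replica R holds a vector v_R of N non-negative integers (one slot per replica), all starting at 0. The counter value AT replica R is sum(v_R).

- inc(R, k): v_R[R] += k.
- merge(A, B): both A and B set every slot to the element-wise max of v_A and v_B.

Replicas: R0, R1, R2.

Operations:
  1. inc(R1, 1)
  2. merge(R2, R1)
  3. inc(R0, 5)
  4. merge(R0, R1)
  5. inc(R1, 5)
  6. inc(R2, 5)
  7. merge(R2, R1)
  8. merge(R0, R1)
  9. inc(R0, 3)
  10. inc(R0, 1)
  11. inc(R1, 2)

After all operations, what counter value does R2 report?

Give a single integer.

Answer: 16

Derivation:
Op 1: inc R1 by 1 -> R1=(0,1,0) value=1
Op 2: merge R2<->R1 -> R2=(0,1,0) R1=(0,1,0)
Op 3: inc R0 by 5 -> R0=(5,0,0) value=5
Op 4: merge R0<->R1 -> R0=(5,1,0) R1=(5,1,0)
Op 5: inc R1 by 5 -> R1=(5,6,0) value=11
Op 6: inc R2 by 5 -> R2=(0,1,5) value=6
Op 7: merge R2<->R1 -> R2=(5,6,5) R1=(5,6,5)
Op 8: merge R0<->R1 -> R0=(5,6,5) R1=(5,6,5)
Op 9: inc R0 by 3 -> R0=(8,6,5) value=19
Op 10: inc R0 by 1 -> R0=(9,6,5) value=20
Op 11: inc R1 by 2 -> R1=(5,8,5) value=18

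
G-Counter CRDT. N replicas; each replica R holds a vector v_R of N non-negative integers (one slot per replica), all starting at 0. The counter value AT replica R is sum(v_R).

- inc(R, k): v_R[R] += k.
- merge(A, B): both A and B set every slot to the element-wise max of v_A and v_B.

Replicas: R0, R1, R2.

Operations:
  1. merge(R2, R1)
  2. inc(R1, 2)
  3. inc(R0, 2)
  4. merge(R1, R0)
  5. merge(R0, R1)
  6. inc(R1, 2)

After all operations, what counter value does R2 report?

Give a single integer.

Op 1: merge R2<->R1 -> R2=(0,0,0) R1=(0,0,0)
Op 2: inc R1 by 2 -> R1=(0,2,0) value=2
Op 3: inc R0 by 2 -> R0=(2,0,0) value=2
Op 4: merge R1<->R0 -> R1=(2,2,0) R0=(2,2,0)
Op 5: merge R0<->R1 -> R0=(2,2,0) R1=(2,2,0)
Op 6: inc R1 by 2 -> R1=(2,4,0) value=6

Answer: 0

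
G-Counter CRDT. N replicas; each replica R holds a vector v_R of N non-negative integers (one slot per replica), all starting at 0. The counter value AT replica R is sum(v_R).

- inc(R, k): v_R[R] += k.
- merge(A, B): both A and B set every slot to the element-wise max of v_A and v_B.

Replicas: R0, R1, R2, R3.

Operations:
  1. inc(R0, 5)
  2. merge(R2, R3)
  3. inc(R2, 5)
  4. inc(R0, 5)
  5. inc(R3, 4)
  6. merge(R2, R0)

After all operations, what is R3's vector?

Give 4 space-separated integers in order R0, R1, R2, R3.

Answer: 0 0 0 4

Derivation:
Op 1: inc R0 by 5 -> R0=(5,0,0,0) value=5
Op 2: merge R2<->R3 -> R2=(0,0,0,0) R3=(0,0,0,0)
Op 3: inc R2 by 5 -> R2=(0,0,5,0) value=5
Op 4: inc R0 by 5 -> R0=(10,0,0,0) value=10
Op 5: inc R3 by 4 -> R3=(0,0,0,4) value=4
Op 6: merge R2<->R0 -> R2=(10,0,5,0) R0=(10,0,5,0)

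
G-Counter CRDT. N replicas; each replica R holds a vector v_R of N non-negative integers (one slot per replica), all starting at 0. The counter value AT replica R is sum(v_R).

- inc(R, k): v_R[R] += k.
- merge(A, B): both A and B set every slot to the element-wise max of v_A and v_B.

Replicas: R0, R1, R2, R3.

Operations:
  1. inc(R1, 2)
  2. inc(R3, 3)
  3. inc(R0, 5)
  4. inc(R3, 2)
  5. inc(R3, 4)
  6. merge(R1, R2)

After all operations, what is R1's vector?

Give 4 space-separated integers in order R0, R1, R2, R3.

Op 1: inc R1 by 2 -> R1=(0,2,0,0) value=2
Op 2: inc R3 by 3 -> R3=(0,0,0,3) value=3
Op 3: inc R0 by 5 -> R0=(5,0,0,0) value=5
Op 4: inc R3 by 2 -> R3=(0,0,0,5) value=5
Op 5: inc R3 by 4 -> R3=(0,0,0,9) value=9
Op 6: merge R1<->R2 -> R1=(0,2,0,0) R2=(0,2,0,0)

Answer: 0 2 0 0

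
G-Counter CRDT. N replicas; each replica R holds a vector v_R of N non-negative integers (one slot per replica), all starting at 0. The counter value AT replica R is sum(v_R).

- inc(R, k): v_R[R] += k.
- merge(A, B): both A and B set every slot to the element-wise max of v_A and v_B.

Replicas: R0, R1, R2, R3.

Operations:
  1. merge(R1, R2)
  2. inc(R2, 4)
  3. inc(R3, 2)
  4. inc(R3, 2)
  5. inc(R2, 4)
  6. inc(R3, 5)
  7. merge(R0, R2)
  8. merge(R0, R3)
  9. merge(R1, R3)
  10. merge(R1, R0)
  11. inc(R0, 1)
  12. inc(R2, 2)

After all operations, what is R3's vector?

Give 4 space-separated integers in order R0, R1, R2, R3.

Answer: 0 0 8 9

Derivation:
Op 1: merge R1<->R2 -> R1=(0,0,0,0) R2=(0,0,0,0)
Op 2: inc R2 by 4 -> R2=(0,0,4,0) value=4
Op 3: inc R3 by 2 -> R3=(0,0,0,2) value=2
Op 4: inc R3 by 2 -> R3=(0,0,0,4) value=4
Op 5: inc R2 by 4 -> R2=(0,0,8,0) value=8
Op 6: inc R3 by 5 -> R3=(0,0,0,9) value=9
Op 7: merge R0<->R2 -> R0=(0,0,8,0) R2=(0,0,8,0)
Op 8: merge R0<->R3 -> R0=(0,0,8,9) R3=(0,0,8,9)
Op 9: merge R1<->R3 -> R1=(0,0,8,9) R3=(0,0,8,9)
Op 10: merge R1<->R0 -> R1=(0,0,8,9) R0=(0,0,8,9)
Op 11: inc R0 by 1 -> R0=(1,0,8,9) value=18
Op 12: inc R2 by 2 -> R2=(0,0,10,0) value=10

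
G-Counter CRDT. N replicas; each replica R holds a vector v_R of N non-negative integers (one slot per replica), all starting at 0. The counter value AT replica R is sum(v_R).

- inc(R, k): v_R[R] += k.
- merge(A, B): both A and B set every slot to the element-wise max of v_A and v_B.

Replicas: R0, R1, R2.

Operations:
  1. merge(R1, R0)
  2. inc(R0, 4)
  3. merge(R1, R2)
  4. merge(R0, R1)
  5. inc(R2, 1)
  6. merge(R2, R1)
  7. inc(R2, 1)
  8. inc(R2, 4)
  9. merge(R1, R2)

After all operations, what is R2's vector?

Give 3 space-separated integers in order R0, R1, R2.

Answer: 4 0 6

Derivation:
Op 1: merge R1<->R0 -> R1=(0,0,0) R0=(0,0,0)
Op 2: inc R0 by 4 -> R0=(4,0,0) value=4
Op 3: merge R1<->R2 -> R1=(0,0,0) R2=(0,0,0)
Op 4: merge R0<->R1 -> R0=(4,0,0) R1=(4,0,0)
Op 5: inc R2 by 1 -> R2=(0,0,1) value=1
Op 6: merge R2<->R1 -> R2=(4,0,1) R1=(4,0,1)
Op 7: inc R2 by 1 -> R2=(4,0,2) value=6
Op 8: inc R2 by 4 -> R2=(4,0,6) value=10
Op 9: merge R1<->R2 -> R1=(4,0,6) R2=(4,0,6)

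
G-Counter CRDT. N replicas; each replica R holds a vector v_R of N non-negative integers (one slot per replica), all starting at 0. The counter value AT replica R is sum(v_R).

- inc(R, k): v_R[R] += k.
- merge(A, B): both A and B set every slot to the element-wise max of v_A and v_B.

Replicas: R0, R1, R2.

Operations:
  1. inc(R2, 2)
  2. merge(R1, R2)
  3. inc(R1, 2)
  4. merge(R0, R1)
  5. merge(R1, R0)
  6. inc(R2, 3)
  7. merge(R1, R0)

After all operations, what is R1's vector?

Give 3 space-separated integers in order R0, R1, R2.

Answer: 0 2 2

Derivation:
Op 1: inc R2 by 2 -> R2=(0,0,2) value=2
Op 2: merge R1<->R2 -> R1=(0,0,2) R2=(0,0,2)
Op 3: inc R1 by 2 -> R1=(0,2,2) value=4
Op 4: merge R0<->R1 -> R0=(0,2,2) R1=(0,2,2)
Op 5: merge R1<->R0 -> R1=(0,2,2) R0=(0,2,2)
Op 6: inc R2 by 3 -> R2=(0,0,5) value=5
Op 7: merge R1<->R0 -> R1=(0,2,2) R0=(0,2,2)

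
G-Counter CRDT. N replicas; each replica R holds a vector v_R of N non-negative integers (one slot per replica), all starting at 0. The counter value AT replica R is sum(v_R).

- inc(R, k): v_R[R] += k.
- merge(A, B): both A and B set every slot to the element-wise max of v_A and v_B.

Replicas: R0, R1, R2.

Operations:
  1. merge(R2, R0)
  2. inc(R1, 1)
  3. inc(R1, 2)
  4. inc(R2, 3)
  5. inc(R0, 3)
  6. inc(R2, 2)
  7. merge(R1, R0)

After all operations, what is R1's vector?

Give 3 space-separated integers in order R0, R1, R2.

Answer: 3 3 0

Derivation:
Op 1: merge R2<->R0 -> R2=(0,0,0) R0=(0,0,0)
Op 2: inc R1 by 1 -> R1=(0,1,0) value=1
Op 3: inc R1 by 2 -> R1=(0,3,0) value=3
Op 4: inc R2 by 3 -> R2=(0,0,3) value=3
Op 5: inc R0 by 3 -> R0=(3,0,0) value=3
Op 6: inc R2 by 2 -> R2=(0,0,5) value=5
Op 7: merge R1<->R0 -> R1=(3,3,0) R0=(3,3,0)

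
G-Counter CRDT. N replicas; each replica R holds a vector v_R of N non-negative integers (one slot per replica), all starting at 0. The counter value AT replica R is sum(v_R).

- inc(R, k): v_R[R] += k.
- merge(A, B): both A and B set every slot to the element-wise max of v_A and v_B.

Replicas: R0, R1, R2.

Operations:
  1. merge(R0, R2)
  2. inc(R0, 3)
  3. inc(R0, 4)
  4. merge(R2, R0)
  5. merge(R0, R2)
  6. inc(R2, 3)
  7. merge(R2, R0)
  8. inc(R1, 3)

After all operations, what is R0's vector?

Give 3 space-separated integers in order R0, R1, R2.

Op 1: merge R0<->R2 -> R0=(0,0,0) R2=(0,0,0)
Op 2: inc R0 by 3 -> R0=(3,0,0) value=3
Op 3: inc R0 by 4 -> R0=(7,0,0) value=7
Op 4: merge R2<->R0 -> R2=(7,0,0) R0=(7,0,0)
Op 5: merge R0<->R2 -> R0=(7,0,0) R2=(7,0,0)
Op 6: inc R2 by 3 -> R2=(7,0,3) value=10
Op 7: merge R2<->R0 -> R2=(7,0,3) R0=(7,0,3)
Op 8: inc R1 by 3 -> R1=(0,3,0) value=3

Answer: 7 0 3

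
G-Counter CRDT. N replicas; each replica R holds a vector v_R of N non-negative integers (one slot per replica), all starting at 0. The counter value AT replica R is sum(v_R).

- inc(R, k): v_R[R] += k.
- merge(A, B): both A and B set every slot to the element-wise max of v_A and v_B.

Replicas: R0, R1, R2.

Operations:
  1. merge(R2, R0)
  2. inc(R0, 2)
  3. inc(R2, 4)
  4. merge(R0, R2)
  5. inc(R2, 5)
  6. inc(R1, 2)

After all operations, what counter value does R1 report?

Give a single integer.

Op 1: merge R2<->R0 -> R2=(0,0,0) R0=(0,0,0)
Op 2: inc R0 by 2 -> R0=(2,0,0) value=2
Op 3: inc R2 by 4 -> R2=(0,0,4) value=4
Op 4: merge R0<->R2 -> R0=(2,0,4) R2=(2,0,4)
Op 5: inc R2 by 5 -> R2=(2,0,9) value=11
Op 6: inc R1 by 2 -> R1=(0,2,0) value=2

Answer: 2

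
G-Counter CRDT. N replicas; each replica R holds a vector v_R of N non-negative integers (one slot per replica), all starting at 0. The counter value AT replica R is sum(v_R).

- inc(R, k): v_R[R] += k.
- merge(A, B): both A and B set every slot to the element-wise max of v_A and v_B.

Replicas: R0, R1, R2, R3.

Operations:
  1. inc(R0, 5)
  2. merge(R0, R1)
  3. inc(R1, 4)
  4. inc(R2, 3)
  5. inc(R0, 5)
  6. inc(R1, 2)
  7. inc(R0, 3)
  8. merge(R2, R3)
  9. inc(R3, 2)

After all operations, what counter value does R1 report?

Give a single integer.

Answer: 11

Derivation:
Op 1: inc R0 by 5 -> R0=(5,0,0,0) value=5
Op 2: merge R0<->R1 -> R0=(5,0,0,0) R1=(5,0,0,0)
Op 3: inc R1 by 4 -> R1=(5,4,0,0) value=9
Op 4: inc R2 by 3 -> R2=(0,0,3,0) value=3
Op 5: inc R0 by 5 -> R0=(10,0,0,0) value=10
Op 6: inc R1 by 2 -> R1=(5,6,0,0) value=11
Op 7: inc R0 by 3 -> R0=(13,0,0,0) value=13
Op 8: merge R2<->R3 -> R2=(0,0,3,0) R3=(0,0,3,0)
Op 9: inc R3 by 2 -> R3=(0,0,3,2) value=5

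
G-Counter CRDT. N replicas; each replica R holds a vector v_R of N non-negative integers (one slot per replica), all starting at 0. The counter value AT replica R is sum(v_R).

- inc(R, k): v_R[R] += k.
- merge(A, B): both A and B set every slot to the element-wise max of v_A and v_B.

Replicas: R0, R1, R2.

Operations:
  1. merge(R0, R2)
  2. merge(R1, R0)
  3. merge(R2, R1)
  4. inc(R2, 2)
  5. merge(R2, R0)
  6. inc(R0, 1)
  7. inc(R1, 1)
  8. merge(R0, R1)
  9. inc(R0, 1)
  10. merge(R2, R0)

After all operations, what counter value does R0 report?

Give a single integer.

Answer: 5

Derivation:
Op 1: merge R0<->R2 -> R0=(0,0,0) R2=(0,0,0)
Op 2: merge R1<->R0 -> R1=(0,0,0) R0=(0,0,0)
Op 3: merge R2<->R1 -> R2=(0,0,0) R1=(0,0,0)
Op 4: inc R2 by 2 -> R2=(0,0,2) value=2
Op 5: merge R2<->R0 -> R2=(0,0,2) R0=(0,0,2)
Op 6: inc R0 by 1 -> R0=(1,0,2) value=3
Op 7: inc R1 by 1 -> R1=(0,1,0) value=1
Op 8: merge R0<->R1 -> R0=(1,1,2) R1=(1,1,2)
Op 9: inc R0 by 1 -> R0=(2,1,2) value=5
Op 10: merge R2<->R0 -> R2=(2,1,2) R0=(2,1,2)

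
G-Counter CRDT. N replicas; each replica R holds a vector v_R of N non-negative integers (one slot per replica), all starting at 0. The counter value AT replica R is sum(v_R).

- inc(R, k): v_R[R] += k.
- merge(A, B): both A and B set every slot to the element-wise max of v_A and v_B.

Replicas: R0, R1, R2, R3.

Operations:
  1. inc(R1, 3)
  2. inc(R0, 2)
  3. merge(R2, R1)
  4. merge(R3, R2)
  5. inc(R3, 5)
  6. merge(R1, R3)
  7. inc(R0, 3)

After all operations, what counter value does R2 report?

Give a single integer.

Answer: 3

Derivation:
Op 1: inc R1 by 3 -> R1=(0,3,0,0) value=3
Op 2: inc R0 by 2 -> R0=(2,0,0,0) value=2
Op 3: merge R2<->R1 -> R2=(0,3,0,0) R1=(0,3,0,0)
Op 4: merge R3<->R2 -> R3=(0,3,0,0) R2=(0,3,0,0)
Op 5: inc R3 by 5 -> R3=(0,3,0,5) value=8
Op 6: merge R1<->R3 -> R1=(0,3,0,5) R3=(0,3,0,5)
Op 7: inc R0 by 3 -> R0=(5,0,0,0) value=5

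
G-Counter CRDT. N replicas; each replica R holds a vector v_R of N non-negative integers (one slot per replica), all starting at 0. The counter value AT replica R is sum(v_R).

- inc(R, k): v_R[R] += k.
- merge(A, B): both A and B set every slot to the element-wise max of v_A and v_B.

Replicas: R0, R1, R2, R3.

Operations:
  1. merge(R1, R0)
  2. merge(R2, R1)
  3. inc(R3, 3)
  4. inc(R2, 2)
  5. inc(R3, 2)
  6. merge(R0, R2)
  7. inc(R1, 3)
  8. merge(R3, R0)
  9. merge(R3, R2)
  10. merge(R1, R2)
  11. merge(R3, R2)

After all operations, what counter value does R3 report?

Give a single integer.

Op 1: merge R1<->R0 -> R1=(0,0,0,0) R0=(0,0,0,0)
Op 2: merge R2<->R1 -> R2=(0,0,0,0) R1=(0,0,0,0)
Op 3: inc R3 by 3 -> R3=(0,0,0,3) value=3
Op 4: inc R2 by 2 -> R2=(0,0,2,0) value=2
Op 5: inc R3 by 2 -> R3=(0,0,0,5) value=5
Op 6: merge R0<->R2 -> R0=(0,0,2,0) R2=(0,0,2,0)
Op 7: inc R1 by 3 -> R1=(0,3,0,0) value=3
Op 8: merge R3<->R0 -> R3=(0,0,2,5) R0=(0,0,2,5)
Op 9: merge R3<->R2 -> R3=(0,0,2,5) R2=(0,0,2,5)
Op 10: merge R1<->R2 -> R1=(0,3,2,5) R2=(0,3,2,5)
Op 11: merge R3<->R2 -> R3=(0,3,2,5) R2=(0,3,2,5)

Answer: 10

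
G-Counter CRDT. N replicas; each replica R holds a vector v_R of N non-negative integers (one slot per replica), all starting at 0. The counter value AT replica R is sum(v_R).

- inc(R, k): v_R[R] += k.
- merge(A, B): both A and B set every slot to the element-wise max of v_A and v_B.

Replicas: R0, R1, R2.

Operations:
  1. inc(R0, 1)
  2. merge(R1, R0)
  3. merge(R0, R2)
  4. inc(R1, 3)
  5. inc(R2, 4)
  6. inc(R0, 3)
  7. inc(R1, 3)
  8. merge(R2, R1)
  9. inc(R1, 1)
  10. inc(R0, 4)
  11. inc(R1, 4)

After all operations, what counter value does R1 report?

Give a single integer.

Op 1: inc R0 by 1 -> R0=(1,0,0) value=1
Op 2: merge R1<->R0 -> R1=(1,0,0) R0=(1,0,0)
Op 3: merge R0<->R2 -> R0=(1,0,0) R2=(1,0,0)
Op 4: inc R1 by 3 -> R1=(1,3,0) value=4
Op 5: inc R2 by 4 -> R2=(1,0,4) value=5
Op 6: inc R0 by 3 -> R0=(4,0,0) value=4
Op 7: inc R1 by 3 -> R1=(1,6,0) value=7
Op 8: merge R2<->R1 -> R2=(1,6,4) R1=(1,6,4)
Op 9: inc R1 by 1 -> R1=(1,7,4) value=12
Op 10: inc R0 by 4 -> R0=(8,0,0) value=8
Op 11: inc R1 by 4 -> R1=(1,11,4) value=16

Answer: 16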